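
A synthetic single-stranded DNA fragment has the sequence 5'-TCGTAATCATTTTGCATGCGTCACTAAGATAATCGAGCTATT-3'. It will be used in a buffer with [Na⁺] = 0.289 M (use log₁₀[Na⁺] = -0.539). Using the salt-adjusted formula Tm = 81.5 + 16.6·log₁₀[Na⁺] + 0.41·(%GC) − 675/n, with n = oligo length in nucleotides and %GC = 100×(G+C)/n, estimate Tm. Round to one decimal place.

71.1°C

Length n = 42. Counting bases: T=15, A=12, C=8, G=7
G+C = 15, so %GC = 15/42 × 100 = 35.714%
Salt term: 16.6 × (-0.539) = -8.947
GC term: 0.41 × 35.714 = 14.643; length term: −675/42 = −16.071
Tm = 81.5 + (-8.947) + 14.643 − 16.071 = 71.125 → 71.1°C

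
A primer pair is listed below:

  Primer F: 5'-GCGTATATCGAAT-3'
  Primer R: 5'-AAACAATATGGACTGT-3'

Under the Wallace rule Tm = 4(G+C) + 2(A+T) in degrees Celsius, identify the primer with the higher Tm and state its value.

Primer F: A+T=8, G+C=5 → Tm = 2(8)+4(5) = 36°C
Primer R: A+T=11, G+C=5 → Tm = 2(11)+4(5) = 42°C
36°C vs 42°C → primer R is higher.

Primer R, 42°C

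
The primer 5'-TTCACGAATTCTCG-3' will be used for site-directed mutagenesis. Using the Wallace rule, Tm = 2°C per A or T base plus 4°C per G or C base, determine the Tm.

40°C

Counting bases: C=4, T=5, G=2, A=3
So N_AT = 8 and N_GC = 6.
Tm = 2(8) + 4(6) = 16 + 24 = 40°C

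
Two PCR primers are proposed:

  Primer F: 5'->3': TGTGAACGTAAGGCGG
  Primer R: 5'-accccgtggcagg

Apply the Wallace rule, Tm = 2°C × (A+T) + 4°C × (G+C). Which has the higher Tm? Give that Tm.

Primer F, 50°C

Primer F: A+T=7, G+C=9 → Tm = 2(7)+4(9) = 50°C
Primer R: A+T=3, G+C=10 → Tm = 2(3)+4(10) = 46°C
50°C vs 46°C → primer F is higher.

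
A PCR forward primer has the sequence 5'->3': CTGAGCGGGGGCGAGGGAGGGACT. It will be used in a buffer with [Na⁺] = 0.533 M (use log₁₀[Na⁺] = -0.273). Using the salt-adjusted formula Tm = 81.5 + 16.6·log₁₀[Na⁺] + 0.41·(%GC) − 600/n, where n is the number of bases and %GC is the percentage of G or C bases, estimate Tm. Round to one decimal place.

82.7°C

Length n = 24. Counting bases: T=2, A=4, C=4, G=14
G+C = 18, so %GC = 18/24 × 100 = 75%
Salt term: 16.6 × (-0.273) = -4.532
GC term: 0.41 × 75 = 30.75; length term: −600/24 = −25
Tm = 81.5 + (-4.532) + 30.75 − 25 = 82.718 → 82.7°C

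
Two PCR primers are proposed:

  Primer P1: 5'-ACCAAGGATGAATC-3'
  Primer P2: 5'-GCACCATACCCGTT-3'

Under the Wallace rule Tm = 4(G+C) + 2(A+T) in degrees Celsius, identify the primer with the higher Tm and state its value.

Primer P2, 44°C

Primer P1: A+T=8, G+C=6 → Tm = 2(8)+4(6) = 40°C
Primer P2: A+T=6, G+C=8 → Tm = 2(6)+4(8) = 44°C
40°C vs 44°C → primer P2 is higher.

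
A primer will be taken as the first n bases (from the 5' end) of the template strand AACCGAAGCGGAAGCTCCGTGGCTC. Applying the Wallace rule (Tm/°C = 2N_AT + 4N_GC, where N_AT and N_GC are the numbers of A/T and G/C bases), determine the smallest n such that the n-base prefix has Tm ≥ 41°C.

First 13 bases: AACCGAAGCGGAA → Tm = 40°C (< 41°C)
First 14 bases: AACCGAAGCGGAAG → Tm = 44°C (≥ 41°C)
Since every base adds ≥2°C, Tm only increases with n, so the threshold is first crossed at n = 14.

n = 14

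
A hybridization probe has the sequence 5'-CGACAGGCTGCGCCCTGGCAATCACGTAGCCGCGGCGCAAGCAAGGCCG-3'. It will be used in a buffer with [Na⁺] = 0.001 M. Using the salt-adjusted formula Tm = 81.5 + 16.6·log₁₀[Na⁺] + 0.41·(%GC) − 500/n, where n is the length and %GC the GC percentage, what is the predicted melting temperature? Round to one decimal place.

50.8°C

Length n = 49. Scanning the sequence gives G=17, T=4, A=10, C=18.
G+C = 35, so %GC = 35/49 × 100 = 71.429%
Salt term: 16.6 × (-3) = -49.8
GC term: 0.41 × 71.429 = 29.286; length term: −500/49 = −10.204
Tm = 81.5 + (-49.8) + 29.286 − 10.204 = 50.782 → 50.8°C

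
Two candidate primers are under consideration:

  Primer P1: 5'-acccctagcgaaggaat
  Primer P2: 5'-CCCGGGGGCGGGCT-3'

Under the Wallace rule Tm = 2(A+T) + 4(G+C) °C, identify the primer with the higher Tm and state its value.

Primer P2, 54°C

Primer P1: A+T=8, G+C=9 → Tm = 2(8)+4(9) = 52°C
Primer P2: A+T=1, G+C=13 → Tm = 2(1)+4(13) = 54°C
52°C vs 54°C → primer P2 is higher.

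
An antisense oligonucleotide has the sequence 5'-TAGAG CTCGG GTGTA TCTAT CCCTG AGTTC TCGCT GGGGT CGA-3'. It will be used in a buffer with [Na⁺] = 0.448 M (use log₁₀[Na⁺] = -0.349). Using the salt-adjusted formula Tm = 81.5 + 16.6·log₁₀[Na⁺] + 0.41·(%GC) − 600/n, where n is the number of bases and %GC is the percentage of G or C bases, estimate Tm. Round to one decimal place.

Length n = 43. T=13, C=10, A=6, G=14
G+C = 24, so %GC = 24/43 × 100 = 55.814%
Salt term: 16.6 × (-0.349) = -5.793
GC term: 0.41 × 55.814 = 22.884; length term: −600/43 = −13.953
Tm = 81.5 + (-5.793) + 22.884 − 13.953 = 84.638 → 84.6°C

84.6°C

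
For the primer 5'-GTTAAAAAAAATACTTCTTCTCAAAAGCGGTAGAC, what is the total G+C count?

11

Counting bases: T=9, C=6, G=5, A=15
G+C = 5 + 6 = 11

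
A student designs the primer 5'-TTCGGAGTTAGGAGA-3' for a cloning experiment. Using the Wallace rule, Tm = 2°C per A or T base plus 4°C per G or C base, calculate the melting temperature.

Scanning the sequence gives C=1, A=4, T=4, G=6.
AT pairs contribute 8, GC pairs contribute 7.
Tm = 2×8 + 4×7 = 44°C

44°C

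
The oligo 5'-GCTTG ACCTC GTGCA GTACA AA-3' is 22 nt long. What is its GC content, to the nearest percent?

50%

Counting bases: T=5, G=5, C=6, A=6
G+C = 5 + 6 = 11 out of 22 bases
%GC = 11/22 × 100 = 50% ≈ 50%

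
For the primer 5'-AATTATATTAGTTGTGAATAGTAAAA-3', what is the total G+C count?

A=12, T=10, G=4, C=0
Total G or C: 4 + 0 = 4

4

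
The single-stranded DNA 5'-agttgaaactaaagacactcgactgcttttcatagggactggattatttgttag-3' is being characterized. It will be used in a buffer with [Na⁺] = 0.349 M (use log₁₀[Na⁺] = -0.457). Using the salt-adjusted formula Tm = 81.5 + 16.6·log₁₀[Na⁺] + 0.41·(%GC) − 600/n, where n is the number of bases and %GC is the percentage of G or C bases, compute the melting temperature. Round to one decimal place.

Length n = 54. Counting bases: G=12, T=18, A=16, C=8
G+C = 20, so %GC = 20/54 × 100 = 37.037%
Salt term: 16.6 × (-0.457) = -7.586
GC term: 0.41 × 37.037 = 15.185; length term: −600/54 = −11.111
Tm = 81.5 + (-7.586) + 15.185 − 11.111 = 77.988 → 78.0°C

78.0°C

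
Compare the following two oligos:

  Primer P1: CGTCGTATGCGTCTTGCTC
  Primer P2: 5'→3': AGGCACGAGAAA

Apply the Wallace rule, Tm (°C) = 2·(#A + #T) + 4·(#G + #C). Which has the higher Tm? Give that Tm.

Primer P1: A+T=8, G+C=11 → Tm = 2(8)+4(11) = 60°C
Primer P2: A+T=6, G+C=6 → Tm = 2(6)+4(6) = 36°C
60°C vs 36°C → primer P1 is higher.

Primer P1, 60°C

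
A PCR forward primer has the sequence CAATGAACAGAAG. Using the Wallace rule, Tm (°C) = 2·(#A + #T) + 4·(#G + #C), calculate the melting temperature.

Base counts: C=2, A=7, G=3, T=1
AT pairs contribute 8, GC pairs contribute 5.
Tm = 2(8) + 4(5) = 16 + 20 = 36°C

36°C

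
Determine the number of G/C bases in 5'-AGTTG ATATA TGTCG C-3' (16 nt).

Counting bases: C=2, A=4, T=6, G=4
G+C = 4 + 2 = 6

6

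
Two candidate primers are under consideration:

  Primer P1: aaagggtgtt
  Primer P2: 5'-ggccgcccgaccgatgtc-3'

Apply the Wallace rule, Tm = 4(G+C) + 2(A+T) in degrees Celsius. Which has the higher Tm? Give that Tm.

Primer P2, 64°C

Primer P1: A+T=6, G+C=4 → Tm = 2(6)+4(4) = 28°C
Primer P2: A+T=4, G+C=14 → Tm = 2(4)+4(14) = 64°C
28°C vs 64°C → primer P2 is higher.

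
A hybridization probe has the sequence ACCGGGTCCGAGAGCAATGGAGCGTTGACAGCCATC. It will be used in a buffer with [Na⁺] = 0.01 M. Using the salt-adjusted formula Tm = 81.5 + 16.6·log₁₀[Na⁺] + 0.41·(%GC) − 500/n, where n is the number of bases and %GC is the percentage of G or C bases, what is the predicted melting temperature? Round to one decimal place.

Length n = 36. Base counts: G=12, C=10, A=9, T=5
G+C = 22, so %GC = 22/36 × 100 = 61.111%
Salt term: 16.6 × (-2) = -33.2
GC term: 0.41 × 61.111 = 25.056; length term: −500/36 = −13.889
Tm = 81.5 + (-33.2) + 25.056 − 13.889 = 59.467 → 59.5°C

59.5°C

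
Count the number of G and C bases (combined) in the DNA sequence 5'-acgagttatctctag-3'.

6

Counting bases: T=5, A=4, G=3, C=3
Total G or C: 3 + 3 = 6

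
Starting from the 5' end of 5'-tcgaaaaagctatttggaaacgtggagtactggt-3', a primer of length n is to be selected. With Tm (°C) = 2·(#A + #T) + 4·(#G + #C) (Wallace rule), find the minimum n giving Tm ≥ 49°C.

n = 19

First 18 bases: TCGAAAAAGCTATTTGGA → Tm = 48°C (< 49°C)
First 19 bases: TCGAAAAAGCTATTTGGAA → Tm = 50°C (≥ 49°C)
Since every base adds ≥2°C, Tm only increases with n, so the threshold is first crossed at n = 19.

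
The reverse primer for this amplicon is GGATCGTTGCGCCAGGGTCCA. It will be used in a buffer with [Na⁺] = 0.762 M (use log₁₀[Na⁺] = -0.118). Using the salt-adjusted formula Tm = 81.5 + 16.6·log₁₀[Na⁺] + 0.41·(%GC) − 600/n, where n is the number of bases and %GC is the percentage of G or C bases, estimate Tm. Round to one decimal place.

Length n = 21. Scanning the sequence gives C=6, T=4, A=3, G=8.
G+C = 14, so %GC = 14/21 × 100 = 66.667%
Salt term: 16.6 × (-0.118) = -1.959
GC term: 0.41 × 66.667 = 27.333; length term: −600/21 = −28.571
Tm = 81.5 + (-1.959) + 27.333 − 28.571 = 78.303 → 78.3°C

78.3°C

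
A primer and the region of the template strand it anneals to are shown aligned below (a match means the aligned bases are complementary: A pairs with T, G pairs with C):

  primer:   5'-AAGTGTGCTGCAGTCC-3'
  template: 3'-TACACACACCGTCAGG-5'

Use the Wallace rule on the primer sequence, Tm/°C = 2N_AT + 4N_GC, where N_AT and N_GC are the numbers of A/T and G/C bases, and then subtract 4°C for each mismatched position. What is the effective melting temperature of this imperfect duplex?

38°C

Primer base counts: A=3, T=4, G=5, C=4 → A+T=7, G+C=9
Perfect-match Tm = 2(7) + 4(9) = 14 + 36 = 50°C
Mismatches (positions where the bases are not complementary): 3 (at positions 2, 8, 9)
Effective Tm = 50 − 3×4 = 50 − 12 = 38°C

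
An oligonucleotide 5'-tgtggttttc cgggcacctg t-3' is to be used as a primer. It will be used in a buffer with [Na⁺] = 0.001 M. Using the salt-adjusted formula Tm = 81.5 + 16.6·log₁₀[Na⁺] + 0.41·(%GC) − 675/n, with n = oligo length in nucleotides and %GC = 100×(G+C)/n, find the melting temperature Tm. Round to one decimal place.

Length n = 21. Base counts: T=8, G=7, C=5, A=1
G+C = 12, so %GC = 12/21 × 100 = 57.143%
Salt term: 16.6 × (-3) = -49.8
GC term: 0.41 × 57.143 = 23.429; length term: −675/21 = −32.143
Tm = 81.5 + (-49.8) + 23.429 − 32.143 = 22.986 → 23.0°C

23.0°C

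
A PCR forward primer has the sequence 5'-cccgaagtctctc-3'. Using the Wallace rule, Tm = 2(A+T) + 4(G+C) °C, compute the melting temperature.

42°C

Scanning the sequence gives C=6, A=2, T=3, G=2.
A+T = 5, G+C = 8
Tm = 2×5 + 4×8 = 42°C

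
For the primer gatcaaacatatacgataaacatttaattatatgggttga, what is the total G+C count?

10

Counting bases: C=4, G=6, A=17, T=13
Total G or C: 6 + 4 = 10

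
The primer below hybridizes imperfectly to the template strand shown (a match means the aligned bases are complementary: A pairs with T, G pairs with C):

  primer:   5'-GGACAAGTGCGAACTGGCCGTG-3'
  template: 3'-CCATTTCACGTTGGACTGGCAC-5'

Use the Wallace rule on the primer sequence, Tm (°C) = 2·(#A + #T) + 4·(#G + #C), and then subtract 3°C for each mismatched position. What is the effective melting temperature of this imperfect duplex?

Primer base counts: A=5, T=3, G=9, C=5 → A+T=8, G+C=14
Perfect-match Tm = 2(8) + 4(14) = 16 + 56 = 72°C
Mismatches (positions where the bases are not complementary): 5 (at positions 3, 4, 11, 13, 17)
Effective Tm = 72 − 5×3 = 72 − 15 = 57°C

57°C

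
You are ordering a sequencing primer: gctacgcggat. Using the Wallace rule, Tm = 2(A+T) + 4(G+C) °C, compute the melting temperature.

36°C

G=4, A=2, C=3, T=2
AT pairs contribute 4, GC pairs contribute 7.
Tm = 2(4) + 4(7) = 8 + 28 = 36°C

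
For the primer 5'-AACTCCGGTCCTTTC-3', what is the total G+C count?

Scanning the sequence gives A=2, C=6, G=2, T=5.
Total G or C: 2 + 6 = 8

8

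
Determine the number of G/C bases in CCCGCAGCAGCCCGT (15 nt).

Counting bases: A=2, G=4, C=8, T=1
G+C = 4 + 8 = 12

12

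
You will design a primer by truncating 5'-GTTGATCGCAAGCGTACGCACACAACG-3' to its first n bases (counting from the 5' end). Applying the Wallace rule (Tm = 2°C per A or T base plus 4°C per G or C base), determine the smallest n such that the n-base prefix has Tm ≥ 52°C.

n = 17

First 16 bases: GTTGATCGCAAGCGTA → Tm = 48°C (< 52°C)
First 17 bases: GTTGATCGCAAGCGTAC → Tm = 52°C (≥ 52°C)
Each additional base adds 2°C (A/T) or 4°C (G/C), so Tm is non-decreasing in n; n = 17 is the first length to reach 52°C.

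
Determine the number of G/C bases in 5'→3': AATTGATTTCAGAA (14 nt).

Counting bases: C=1, T=5, A=6, G=2
G+C = 2 + 1 = 3

3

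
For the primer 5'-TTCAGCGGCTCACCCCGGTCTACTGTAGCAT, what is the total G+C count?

18

Base counts: T=8, A=5, G=7, C=11
Total G or C: 7 + 11 = 18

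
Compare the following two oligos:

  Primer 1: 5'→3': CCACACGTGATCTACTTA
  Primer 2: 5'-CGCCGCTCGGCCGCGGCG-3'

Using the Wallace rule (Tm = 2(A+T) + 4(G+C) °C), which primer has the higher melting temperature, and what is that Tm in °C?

Primer 1: A+T=10, G+C=8 → Tm = 2(10)+4(8) = 52°C
Primer 2: A+T=1, G+C=17 → Tm = 2(1)+4(17) = 70°C
52°C vs 70°C → primer 2 is higher.

Primer 2, 70°C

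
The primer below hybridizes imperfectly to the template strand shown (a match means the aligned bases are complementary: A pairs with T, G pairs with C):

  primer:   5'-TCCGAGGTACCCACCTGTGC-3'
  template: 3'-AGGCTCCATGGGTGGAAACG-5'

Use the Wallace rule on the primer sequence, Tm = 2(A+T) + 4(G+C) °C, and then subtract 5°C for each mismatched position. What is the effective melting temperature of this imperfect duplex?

Primer base counts: A=3, T=4, G=5, C=8 → A+T=7, G+C=13
Perfect-match Tm = 2(7) + 4(13) = 14 + 52 = 66°C
Mismatches (positions where the bases are not complementary): 1 (at position 17)
Effective Tm = 66 − 1×5 = 66 − 5 = 61°C

61°C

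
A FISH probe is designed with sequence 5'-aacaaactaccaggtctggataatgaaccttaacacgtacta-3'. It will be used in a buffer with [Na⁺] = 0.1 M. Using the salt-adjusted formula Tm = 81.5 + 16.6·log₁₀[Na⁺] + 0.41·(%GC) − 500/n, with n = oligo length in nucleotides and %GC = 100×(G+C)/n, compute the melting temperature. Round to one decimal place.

68.6°C

Length n = 42. Counting bases: G=6, C=10, A=17, T=9
G+C = 16, so %GC = 16/42 × 100 = 38.095%
Salt term: 16.6 × (-1) = -16.6
GC term: 0.41 × 38.095 = 15.619; length term: −500/42 = −11.905
Tm = 81.5 + (-16.6) + 15.619 − 11.905 = 68.614 → 68.6°C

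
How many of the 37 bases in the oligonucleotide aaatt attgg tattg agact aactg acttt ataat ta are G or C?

8

A=14, T=15, G=5, C=3
Total G or C: 5 + 3 = 8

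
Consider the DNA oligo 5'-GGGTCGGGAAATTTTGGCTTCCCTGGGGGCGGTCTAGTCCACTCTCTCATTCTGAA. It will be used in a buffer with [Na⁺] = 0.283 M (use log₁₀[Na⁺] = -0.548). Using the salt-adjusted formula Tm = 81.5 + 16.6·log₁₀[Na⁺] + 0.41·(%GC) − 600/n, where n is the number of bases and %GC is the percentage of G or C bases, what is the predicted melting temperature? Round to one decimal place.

84.4°C

Length n = 56. C=14, T=17, A=8, G=17
G+C = 31, so %GC = 31/56 × 100 = 55.357%
Salt term: 16.6 × (-0.548) = -9.097
GC term: 0.41 × 55.357 = 22.696; length term: −600/56 = −10.714
Tm = 81.5 + (-9.097) + 22.696 − 10.714 = 84.385 → 84.4°C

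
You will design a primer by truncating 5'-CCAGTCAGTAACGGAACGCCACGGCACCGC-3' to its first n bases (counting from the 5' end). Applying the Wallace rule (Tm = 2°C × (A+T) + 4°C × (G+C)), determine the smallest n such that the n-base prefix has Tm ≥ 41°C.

First 13 bases: CCAGTCAGTAACG → Tm = 40°C (< 41°C)
First 14 bases: CCAGTCAGTAACGG → Tm = 44°C (≥ 41°C)
Each additional base adds 2°C (A/T) or 4°C (G/C), so Tm is non-decreasing in n; n = 14 is the first length to reach 41°C.

n = 14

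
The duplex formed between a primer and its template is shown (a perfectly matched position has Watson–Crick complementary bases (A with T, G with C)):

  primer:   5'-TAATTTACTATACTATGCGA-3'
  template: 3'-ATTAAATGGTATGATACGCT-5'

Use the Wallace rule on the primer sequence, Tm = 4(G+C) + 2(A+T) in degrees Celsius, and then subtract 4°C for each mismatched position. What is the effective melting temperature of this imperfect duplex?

Primer base counts: A=7, T=8, G=2, C=3 → A+T=15, G+C=5
Perfect-match Tm = 2(15) + 4(5) = 30 + 20 = 50°C
Mismatches (positions where the bases are not complementary): 1 (at position 9)
Effective Tm = 50 − 1×4 = 50 − 4 = 46°C

46°C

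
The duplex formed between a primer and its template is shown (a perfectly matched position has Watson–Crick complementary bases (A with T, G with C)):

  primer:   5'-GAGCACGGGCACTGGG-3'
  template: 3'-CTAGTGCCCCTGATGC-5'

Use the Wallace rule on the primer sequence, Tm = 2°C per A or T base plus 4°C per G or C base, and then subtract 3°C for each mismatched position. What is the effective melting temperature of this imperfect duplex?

Primer base counts: A=3, T=1, G=8, C=4 → A+T=4, G+C=12
Perfect-match Tm = 2(4) + 4(12) = 8 + 48 = 56°C
Mismatches (positions where the bases are not complementary): 4 (at positions 3, 10, 14, 15)
Effective Tm = 56 − 4×3 = 56 − 12 = 44°C

44°C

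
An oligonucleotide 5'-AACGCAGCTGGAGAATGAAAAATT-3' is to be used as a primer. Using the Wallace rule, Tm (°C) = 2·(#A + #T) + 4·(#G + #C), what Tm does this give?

Scanning the sequence gives C=3, A=11, T=4, G=6.
So N_AT = 15 and N_GC = 9.
Tm = 4·9 + 2·15 = 36 + 30 = 66°C

66°C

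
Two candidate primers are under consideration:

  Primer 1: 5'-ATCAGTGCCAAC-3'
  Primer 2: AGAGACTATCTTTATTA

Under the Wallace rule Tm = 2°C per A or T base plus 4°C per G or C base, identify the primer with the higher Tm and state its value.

Primer 1: A+T=6, G+C=6 → Tm = 2(6)+4(6) = 36°C
Primer 2: A+T=13, G+C=4 → Tm = 2(13)+4(4) = 42°C
36°C vs 42°C → primer 2 is higher.

Primer 2, 42°C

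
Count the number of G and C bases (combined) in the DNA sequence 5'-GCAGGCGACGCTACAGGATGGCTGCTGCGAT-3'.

Counting bases: T=5, C=8, G=12, A=6
G+C = 12 + 8 = 20

20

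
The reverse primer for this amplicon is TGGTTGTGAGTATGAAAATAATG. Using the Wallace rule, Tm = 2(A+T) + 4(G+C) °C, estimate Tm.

Scanning the sequence gives C=0, A=8, T=8, G=7.
AT pairs contribute 16, GC pairs contribute 7.
Tm = 2×16 + 4×7 = 60°C

60°C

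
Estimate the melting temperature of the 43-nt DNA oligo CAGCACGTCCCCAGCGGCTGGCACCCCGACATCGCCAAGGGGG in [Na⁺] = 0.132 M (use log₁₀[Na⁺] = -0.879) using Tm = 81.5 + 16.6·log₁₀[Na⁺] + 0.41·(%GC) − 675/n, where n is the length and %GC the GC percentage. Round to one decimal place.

81.7°C

Length n = 43. Scanning the sequence gives G=14, C=18, T=3, A=8.
G+C = 32, so %GC = 32/43 × 100 = 74.419%
Salt term: 16.6 × (-0.879) = -14.591
GC term: 0.41 × 74.419 = 30.512; length term: −675/43 = −15.698
Tm = 81.5 + (-14.591) + 30.512 − 15.698 = 81.723 → 81.7°C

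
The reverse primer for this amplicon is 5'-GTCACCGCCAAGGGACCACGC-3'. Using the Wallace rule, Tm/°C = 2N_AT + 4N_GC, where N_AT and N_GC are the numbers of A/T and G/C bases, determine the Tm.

Base counts: T=1, C=9, G=6, A=5
A+T = 6, G+C = 15
Tm = 4·15 + 2·6 = 60 + 12 = 72°C

72°C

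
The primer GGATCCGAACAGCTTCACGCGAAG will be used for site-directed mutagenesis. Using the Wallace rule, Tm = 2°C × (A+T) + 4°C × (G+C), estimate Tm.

76°C

Base counts: G=7, C=7, T=3, A=7
A+T = 10, G+C = 14
Tm = 2×10 + 4×14 = 76°C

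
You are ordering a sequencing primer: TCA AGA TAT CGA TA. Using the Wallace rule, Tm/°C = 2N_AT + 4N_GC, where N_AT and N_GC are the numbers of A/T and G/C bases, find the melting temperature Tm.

Scanning the sequence gives G=2, C=2, T=4, A=6.
AT pairs contribute 10, GC pairs contribute 4.
Tm = 2(10) + 4(4) = 20 + 16 = 36°C

36°C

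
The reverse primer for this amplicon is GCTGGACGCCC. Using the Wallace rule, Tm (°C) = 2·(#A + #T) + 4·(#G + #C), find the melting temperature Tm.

C=5, T=1, G=4, A=1
AT pairs contribute 2, GC pairs contribute 9.
Tm = 2×2 + 4×9 = 40°C

40°C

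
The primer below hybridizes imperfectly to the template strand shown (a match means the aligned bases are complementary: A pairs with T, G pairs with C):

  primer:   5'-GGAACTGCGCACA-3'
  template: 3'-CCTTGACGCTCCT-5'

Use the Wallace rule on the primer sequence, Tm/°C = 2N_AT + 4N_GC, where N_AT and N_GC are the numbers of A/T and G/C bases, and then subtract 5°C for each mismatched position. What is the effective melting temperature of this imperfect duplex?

Primer base counts: A=4, T=1, G=4, C=4 → A+T=5, G+C=8
Perfect-match Tm = 2(5) + 4(8) = 10 + 32 = 42°C
Mismatches (positions where the bases are not complementary): 3 (at positions 10, 11, 12)
Effective Tm = 42 − 3×5 = 42 − 15 = 27°C

27°C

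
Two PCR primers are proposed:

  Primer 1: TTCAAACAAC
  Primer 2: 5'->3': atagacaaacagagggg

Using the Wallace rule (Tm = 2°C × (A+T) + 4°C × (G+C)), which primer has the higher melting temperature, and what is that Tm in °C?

Primer 1: A+T=7, G+C=3 → Tm = 2(7)+4(3) = 26°C
Primer 2: A+T=9, G+C=8 → Tm = 2(9)+4(8) = 50°C
26°C vs 50°C → primer 2 is higher.

Primer 2, 50°C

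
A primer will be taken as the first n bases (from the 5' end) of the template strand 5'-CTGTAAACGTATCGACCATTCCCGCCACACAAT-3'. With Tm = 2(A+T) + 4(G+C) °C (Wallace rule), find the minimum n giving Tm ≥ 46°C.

n = 16

First 15 bases: CTGTAAACGTATCGA → Tm = 42°C (< 46°C)
First 16 bases: CTGTAAACGTATCGAC → Tm = 46°C (≥ 46°C)
Since every base adds ≥2°C, Tm only increases with n, so the threshold is first crossed at n = 16.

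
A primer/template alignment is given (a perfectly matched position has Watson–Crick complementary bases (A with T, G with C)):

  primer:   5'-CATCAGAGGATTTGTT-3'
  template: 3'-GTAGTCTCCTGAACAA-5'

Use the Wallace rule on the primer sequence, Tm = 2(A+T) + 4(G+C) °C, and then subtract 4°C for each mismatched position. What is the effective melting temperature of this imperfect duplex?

40°C

Primer base counts: A=4, T=6, G=4, C=2 → A+T=10, G+C=6
Perfect-match Tm = 2(10) + 4(6) = 20 + 24 = 44°C
Mismatches (positions where the bases are not complementary): 1 (at position 11)
Effective Tm = 44 − 1×4 = 44 − 4 = 40°C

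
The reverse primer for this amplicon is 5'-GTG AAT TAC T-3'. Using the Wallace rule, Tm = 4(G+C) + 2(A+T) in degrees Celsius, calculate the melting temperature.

26°C

Counting bases: T=4, A=3, C=1, G=2
A+T = 7, G+C = 3
Tm = 2(7) + 4(3) = 14 + 12 = 26°C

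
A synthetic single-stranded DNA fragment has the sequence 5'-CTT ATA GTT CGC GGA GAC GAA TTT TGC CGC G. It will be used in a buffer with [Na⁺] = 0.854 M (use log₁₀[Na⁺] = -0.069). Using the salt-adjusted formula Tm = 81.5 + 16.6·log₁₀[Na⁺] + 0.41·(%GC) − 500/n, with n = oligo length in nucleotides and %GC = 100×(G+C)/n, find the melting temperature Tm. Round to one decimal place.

Length n = 31. Counting bases: A=6, C=7, T=9, G=9
G+C = 16, so %GC = 16/31 × 100 = 51.613%
Salt term: 16.6 × (-0.069) = -1.145
GC term: 0.41 × 51.613 = 21.161; length term: −500/31 = −16.129
Tm = 81.5 + (-1.145) + 21.161 − 16.129 = 85.387 → 85.4°C

85.4°C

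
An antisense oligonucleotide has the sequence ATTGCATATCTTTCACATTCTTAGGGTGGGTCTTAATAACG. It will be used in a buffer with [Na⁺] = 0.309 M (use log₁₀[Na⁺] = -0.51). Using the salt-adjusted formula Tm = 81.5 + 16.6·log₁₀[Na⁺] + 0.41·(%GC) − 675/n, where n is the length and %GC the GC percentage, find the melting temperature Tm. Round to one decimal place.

Length n = 41. Scanning the sequence gives T=16, G=8, A=10, C=7.
G+C = 15, so %GC = 15/41 × 100 = 36.585%
Salt term: 16.6 × (-0.51) = -8.466
GC term: 0.41 × 36.585 = 15; length term: −675/41 = −16.463
Tm = 81.5 + (-8.466) + 15 − 16.463 = 71.571 → 71.6°C

71.6°C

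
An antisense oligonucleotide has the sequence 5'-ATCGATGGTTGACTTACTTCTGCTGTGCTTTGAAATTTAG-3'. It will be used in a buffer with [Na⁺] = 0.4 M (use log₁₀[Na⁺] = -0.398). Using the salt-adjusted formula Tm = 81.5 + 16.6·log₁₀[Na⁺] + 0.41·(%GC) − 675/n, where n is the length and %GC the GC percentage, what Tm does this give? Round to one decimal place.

Length n = 40. Base counts: G=9, C=6, T=17, A=8
G+C = 15, so %GC = 15/40 × 100 = 37.5%
Salt term: 16.6 × (-0.398) = -6.607
GC term: 0.41 × 37.5 = 15.375; length term: −675/40 = −16.875
Tm = 81.5 + (-6.607) + 15.375 − 16.875 = 73.393 → 73.4°C

73.4°C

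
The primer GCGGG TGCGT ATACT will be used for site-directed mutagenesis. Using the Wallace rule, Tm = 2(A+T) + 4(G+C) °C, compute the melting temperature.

Scanning the sequence gives G=6, C=3, A=2, T=4.
AT pairs contribute 6, GC pairs contribute 9.
Tm = 4·9 + 2·6 = 36 + 12 = 48°C

48°C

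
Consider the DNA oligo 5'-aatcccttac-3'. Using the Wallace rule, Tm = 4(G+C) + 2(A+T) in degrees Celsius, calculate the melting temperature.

Counting bases: C=4, A=3, T=3, G=0
AT pairs contribute 6, GC pairs contribute 4.
Tm = 4·4 + 2·6 = 16 + 12 = 28°C

28°C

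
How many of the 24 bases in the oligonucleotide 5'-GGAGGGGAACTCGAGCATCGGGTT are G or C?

G=11, C=4, T=4, A=5
Total G or C: 11 + 4 = 15

15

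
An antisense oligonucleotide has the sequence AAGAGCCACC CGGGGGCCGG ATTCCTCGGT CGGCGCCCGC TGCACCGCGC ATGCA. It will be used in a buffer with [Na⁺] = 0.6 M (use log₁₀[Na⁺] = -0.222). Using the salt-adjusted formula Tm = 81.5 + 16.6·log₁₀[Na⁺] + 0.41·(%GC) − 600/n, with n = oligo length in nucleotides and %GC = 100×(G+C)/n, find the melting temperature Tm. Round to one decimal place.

97.5°C

Length n = 55. T=6, C=22, A=8, G=19
G+C = 41, so %GC = 41/55 × 100 = 74.545%
Salt term: 16.6 × (-0.222) = -3.685
GC term: 0.41 × 74.545 = 30.563; length term: −600/55 = −10.909
Tm = 81.5 + (-3.685) + 30.563 − 10.909 = 97.469 → 97.5°C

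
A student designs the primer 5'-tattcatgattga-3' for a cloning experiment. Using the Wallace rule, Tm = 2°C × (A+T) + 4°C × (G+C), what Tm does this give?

32°C

T=6, G=2, C=1, A=4
So N_AT = 10 and N_GC = 3.
Tm = 2×10 + 4×3 = 32°C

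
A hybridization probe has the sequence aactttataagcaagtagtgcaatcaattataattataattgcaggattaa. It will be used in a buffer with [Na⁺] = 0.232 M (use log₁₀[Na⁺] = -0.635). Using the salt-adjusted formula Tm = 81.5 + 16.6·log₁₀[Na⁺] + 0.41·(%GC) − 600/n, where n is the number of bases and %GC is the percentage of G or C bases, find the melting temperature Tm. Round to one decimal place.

Length n = 51. G=7, T=17, C=5, A=22
G+C = 12, so %GC = 12/51 × 100 = 23.529%
Salt term: 16.6 × (-0.635) = -10.541
GC term: 0.41 × 23.529 = 9.647; length term: −600/51 = −11.765
Tm = 81.5 + (-10.541) + 9.647 − 11.765 = 68.841 → 68.8°C

68.8°C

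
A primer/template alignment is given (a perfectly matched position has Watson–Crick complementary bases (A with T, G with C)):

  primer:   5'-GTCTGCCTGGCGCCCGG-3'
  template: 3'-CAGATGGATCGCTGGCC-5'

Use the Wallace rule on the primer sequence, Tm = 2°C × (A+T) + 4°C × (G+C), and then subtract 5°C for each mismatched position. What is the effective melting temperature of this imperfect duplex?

Primer base counts: A=0, T=3, G=7, C=7 → A+T=3, G+C=14
Perfect-match Tm = 2(3) + 4(14) = 6 + 56 = 62°C
Mismatches (positions where the bases are not complementary): 3 (at positions 5, 9, 13)
Effective Tm = 62 − 3×5 = 62 − 15 = 47°C

47°C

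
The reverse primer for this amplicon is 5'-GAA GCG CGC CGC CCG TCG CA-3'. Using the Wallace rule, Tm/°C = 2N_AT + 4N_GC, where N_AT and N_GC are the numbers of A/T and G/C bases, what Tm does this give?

72°C

Base counts: G=7, T=1, C=9, A=3
AT pairs contribute 4, GC pairs contribute 16.
Tm = 4·16 + 2·4 = 64 + 8 = 72°C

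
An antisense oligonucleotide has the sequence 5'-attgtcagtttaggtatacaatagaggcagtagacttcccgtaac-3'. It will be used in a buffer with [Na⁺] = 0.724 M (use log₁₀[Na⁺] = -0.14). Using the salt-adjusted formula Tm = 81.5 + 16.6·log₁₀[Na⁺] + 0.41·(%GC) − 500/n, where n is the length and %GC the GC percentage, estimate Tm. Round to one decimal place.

Length n = 45. Counting bases: G=10, C=8, T=13, A=14
G+C = 18, so %GC = 18/45 × 100 = 40%
Salt term: 16.6 × (-0.14) = -2.324
GC term: 0.41 × 40 = 16.4; length term: −500/45 = −11.111
Tm = 81.5 + (-2.324) + 16.4 − 11.111 = 84.465 → 84.5°C

84.5°C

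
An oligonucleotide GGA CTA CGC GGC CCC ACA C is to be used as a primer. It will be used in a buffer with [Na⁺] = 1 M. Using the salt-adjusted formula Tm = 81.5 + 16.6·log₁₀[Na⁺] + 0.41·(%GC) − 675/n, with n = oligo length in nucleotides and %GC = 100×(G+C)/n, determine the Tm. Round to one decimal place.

76.2°C

Length n = 19. Scanning the sequence gives A=4, G=5, T=1, C=9.
G+C = 14, so %GC = 14/19 × 100 = 73.684%
Salt term: 16.6 × (0) = 0
GC term: 0.41 × 73.684 = 30.21; length term: −675/19 = −35.526
Tm = 81.5 + (0) + 30.21 − 35.526 = 76.184 → 76.2°C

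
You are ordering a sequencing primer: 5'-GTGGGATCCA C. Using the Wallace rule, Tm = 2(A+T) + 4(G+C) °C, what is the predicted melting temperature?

36°C

Scanning the sequence gives C=3, G=4, A=2, T=2.
So N_AT = 4 and N_GC = 7.
Tm = 2×4 + 4×7 = 36°C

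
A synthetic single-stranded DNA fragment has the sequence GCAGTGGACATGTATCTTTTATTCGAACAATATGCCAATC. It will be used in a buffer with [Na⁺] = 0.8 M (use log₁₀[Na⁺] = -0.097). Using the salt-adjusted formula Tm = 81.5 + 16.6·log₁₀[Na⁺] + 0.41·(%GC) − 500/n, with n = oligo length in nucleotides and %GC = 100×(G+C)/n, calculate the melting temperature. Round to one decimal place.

82.8°C

Length n = 40. C=8, T=13, G=7, A=12
G+C = 15, so %GC = 15/40 × 100 = 37.5%
Salt term: 16.6 × (-0.097) = -1.61
GC term: 0.41 × 37.5 = 15.375; length term: −500/40 = −12.5
Tm = 81.5 + (-1.61) + 15.375 − 12.5 = 82.765 → 82.8°C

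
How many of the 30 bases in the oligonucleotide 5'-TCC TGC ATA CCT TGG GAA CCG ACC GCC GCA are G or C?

19

Base counts: C=12, T=5, A=6, G=7
Total G or C: 7 + 12 = 19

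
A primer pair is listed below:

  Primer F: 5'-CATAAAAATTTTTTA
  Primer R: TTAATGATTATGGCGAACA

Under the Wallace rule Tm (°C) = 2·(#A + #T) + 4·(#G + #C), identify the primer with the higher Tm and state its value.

Primer F: A+T=14, G+C=1 → Tm = 2(14)+4(1) = 32°C
Primer R: A+T=13, G+C=6 → Tm = 2(13)+4(6) = 50°C
32°C vs 50°C → primer R is higher.

Primer R, 50°C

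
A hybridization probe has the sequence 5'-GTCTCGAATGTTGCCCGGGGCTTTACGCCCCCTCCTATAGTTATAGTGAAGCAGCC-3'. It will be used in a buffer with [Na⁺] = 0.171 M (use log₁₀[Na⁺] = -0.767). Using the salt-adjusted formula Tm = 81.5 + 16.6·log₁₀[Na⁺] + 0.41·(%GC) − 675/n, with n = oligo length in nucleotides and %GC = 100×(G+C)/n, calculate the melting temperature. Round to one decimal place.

79.4°C

Length n = 56. Scanning the sequence gives C=17, A=10, G=14, T=15.
G+C = 31, so %GC = 31/56 × 100 = 55.357%
Salt term: 16.6 × (-0.767) = -12.732
GC term: 0.41 × 55.357 = 22.696; length term: −675/56 = −12.054
Tm = 81.5 + (-12.732) + 22.696 − 12.054 = 79.41 → 79.4°C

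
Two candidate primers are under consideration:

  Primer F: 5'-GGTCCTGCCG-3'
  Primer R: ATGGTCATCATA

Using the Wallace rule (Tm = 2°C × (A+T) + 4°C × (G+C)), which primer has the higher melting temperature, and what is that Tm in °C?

Primer F: A+T=2, G+C=8 → Tm = 2(2)+4(8) = 36°C
Primer R: A+T=8, G+C=4 → Tm = 2(8)+4(4) = 32°C
36°C vs 32°C → primer F is higher.

Primer F, 36°C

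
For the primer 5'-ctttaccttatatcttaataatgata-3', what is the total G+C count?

5

Base counts: G=1, C=4, T=12, A=9
G+C = 1 + 4 = 5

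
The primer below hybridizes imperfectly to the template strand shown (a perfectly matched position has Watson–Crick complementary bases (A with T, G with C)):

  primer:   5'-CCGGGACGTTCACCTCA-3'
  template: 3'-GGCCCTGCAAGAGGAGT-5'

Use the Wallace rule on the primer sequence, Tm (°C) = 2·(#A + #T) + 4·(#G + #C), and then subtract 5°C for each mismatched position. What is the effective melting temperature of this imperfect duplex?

51°C

Primer base counts: A=3, T=3, G=4, C=7 → A+T=6, G+C=11
Perfect-match Tm = 2(6) + 4(11) = 12 + 44 = 56°C
Mismatches (positions where the bases are not complementary): 1 (at position 12)
Effective Tm = 56 − 1×5 = 56 − 5 = 51°C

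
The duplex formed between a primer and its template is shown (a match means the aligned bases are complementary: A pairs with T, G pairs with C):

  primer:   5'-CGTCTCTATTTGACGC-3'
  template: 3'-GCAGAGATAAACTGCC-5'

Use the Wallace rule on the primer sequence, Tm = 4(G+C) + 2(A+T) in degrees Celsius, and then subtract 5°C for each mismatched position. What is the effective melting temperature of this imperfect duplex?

43°C

Primer base counts: A=2, T=6, G=3, C=5 → A+T=8, G+C=8
Perfect-match Tm = 2(8) + 4(8) = 16 + 32 = 48°C
Mismatches (positions where the bases are not complementary): 1 (at position 16)
Effective Tm = 48 − 1×5 = 48 − 5 = 43°C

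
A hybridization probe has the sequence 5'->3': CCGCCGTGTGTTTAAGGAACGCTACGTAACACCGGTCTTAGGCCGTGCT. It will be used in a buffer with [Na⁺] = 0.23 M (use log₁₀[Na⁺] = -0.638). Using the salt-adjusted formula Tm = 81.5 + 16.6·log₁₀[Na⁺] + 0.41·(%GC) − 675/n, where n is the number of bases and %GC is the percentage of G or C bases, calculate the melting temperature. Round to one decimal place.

80.6°C

Length n = 49. Base counts: C=14, G=14, A=9, T=12
G+C = 28, so %GC = 28/49 × 100 = 57.143%
Salt term: 16.6 × (-0.638) = -10.591
GC term: 0.41 × 57.143 = 23.429; length term: −675/49 = −13.776
Tm = 81.5 + (-10.591) + 23.429 − 13.776 = 80.562 → 80.6°C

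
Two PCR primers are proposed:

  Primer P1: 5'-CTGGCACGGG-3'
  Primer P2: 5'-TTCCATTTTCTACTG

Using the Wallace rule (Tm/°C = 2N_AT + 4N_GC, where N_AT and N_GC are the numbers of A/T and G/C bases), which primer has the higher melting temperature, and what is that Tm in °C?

Primer P2, 40°C

Primer P1: A+T=2, G+C=8 → Tm = 2(2)+4(8) = 36°C
Primer P2: A+T=10, G+C=5 → Tm = 2(10)+4(5) = 40°C
36°C vs 40°C → primer P2 is higher.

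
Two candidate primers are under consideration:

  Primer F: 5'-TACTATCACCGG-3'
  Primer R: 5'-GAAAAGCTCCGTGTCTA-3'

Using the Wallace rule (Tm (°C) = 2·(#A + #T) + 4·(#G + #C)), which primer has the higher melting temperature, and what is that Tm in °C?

Primer R, 50°C

Primer F: A+T=6, G+C=6 → Tm = 2(6)+4(6) = 36°C
Primer R: A+T=9, G+C=8 → Tm = 2(9)+4(8) = 50°C
36°C vs 50°C → primer R is higher.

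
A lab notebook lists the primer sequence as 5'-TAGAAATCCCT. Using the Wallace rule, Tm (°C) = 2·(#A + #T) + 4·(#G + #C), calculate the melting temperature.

A=4, T=3, G=1, C=3
AT pairs contribute 7, GC pairs contribute 4.
Tm = 2×7 + 4×4 = 30°C

30°C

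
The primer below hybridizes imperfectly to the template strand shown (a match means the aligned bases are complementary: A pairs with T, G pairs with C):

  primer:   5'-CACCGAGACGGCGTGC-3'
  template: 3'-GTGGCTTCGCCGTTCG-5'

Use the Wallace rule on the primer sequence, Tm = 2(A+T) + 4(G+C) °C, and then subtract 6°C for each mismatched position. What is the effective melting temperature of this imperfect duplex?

Primer base counts: A=3, T=1, G=6, C=6 → A+T=4, G+C=12
Perfect-match Tm = 2(4) + 4(12) = 8 + 48 = 56°C
Mismatches (positions where the bases are not complementary): 4 (at positions 7, 8, 13, 14)
Effective Tm = 56 − 4×6 = 56 − 24 = 32°C

32°C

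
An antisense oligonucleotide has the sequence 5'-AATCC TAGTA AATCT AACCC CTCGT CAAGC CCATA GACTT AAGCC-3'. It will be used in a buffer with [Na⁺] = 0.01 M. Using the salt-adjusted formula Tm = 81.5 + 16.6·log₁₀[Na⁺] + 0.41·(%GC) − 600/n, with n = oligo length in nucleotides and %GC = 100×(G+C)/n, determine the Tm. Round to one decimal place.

Length n = 45. G=5, T=10, C=15, A=15
G+C = 20, so %GC = 20/45 × 100 = 44.444%
Salt term: 16.6 × (-2) = -33.2
GC term: 0.41 × 44.444 = 18.222; length term: −600/45 = −13.333
Tm = 81.5 + (-33.2) + 18.222 − 13.333 = 53.189 → 53.2°C

53.2°C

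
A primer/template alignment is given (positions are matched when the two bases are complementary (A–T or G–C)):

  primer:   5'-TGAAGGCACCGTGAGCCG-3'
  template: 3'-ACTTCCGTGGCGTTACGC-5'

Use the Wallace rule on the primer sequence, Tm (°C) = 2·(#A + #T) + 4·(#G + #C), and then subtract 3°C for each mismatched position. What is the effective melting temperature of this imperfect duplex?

48°C

Primer base counts: A=4, T=2, G=7, C=5 → A+T=6, G+C=12
Perfect-match Tm = 2(6) + 4(12) = 12 + 48 = 60°C
Mismatches (positions where the bases are not complementary): 4 (at positions 12, 13, 15, 16)
Effective Tm = 60 − 4×3 = 60 − 12 = 48°C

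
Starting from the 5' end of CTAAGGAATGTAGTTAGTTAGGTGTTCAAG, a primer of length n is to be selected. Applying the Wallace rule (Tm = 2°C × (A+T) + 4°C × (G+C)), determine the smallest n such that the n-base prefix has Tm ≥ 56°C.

n = 21

First 20 bases: CTAAGGAATGTAGTTAGTTA → Tm = 52°C (< 56°C)
First 21 bases: CTAAGGAATGTAGTTAGTTAG → Tm = 56°C (≥ 56°C)
Since every base adds ≥2°C, Tm only increases with n, so the threshold is first crossed at n = 21.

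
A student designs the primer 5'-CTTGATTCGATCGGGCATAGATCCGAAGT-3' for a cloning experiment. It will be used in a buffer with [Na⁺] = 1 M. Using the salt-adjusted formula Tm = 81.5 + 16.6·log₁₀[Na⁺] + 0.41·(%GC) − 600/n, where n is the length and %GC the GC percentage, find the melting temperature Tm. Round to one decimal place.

80.6°C

Length n = 29. Counting bases: A=7, C=6, T=8, G=8
G+C = 14, so %GC = 14/29 × 100 = 48.276%
Salt term: 16.6 × (0) = 0
GC term: 0.41 × 48.276 = 19.793; length term: −600/29 = −20.69
Tm = 81.5 + (0) + 19.793 − 20.69 = 80.603 → 80.6°C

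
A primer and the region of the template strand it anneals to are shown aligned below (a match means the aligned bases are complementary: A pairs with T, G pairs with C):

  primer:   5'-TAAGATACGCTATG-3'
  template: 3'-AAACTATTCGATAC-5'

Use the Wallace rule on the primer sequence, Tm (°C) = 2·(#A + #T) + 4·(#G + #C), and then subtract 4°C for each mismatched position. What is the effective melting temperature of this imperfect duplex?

26°C

Primer base counts: A=5, T=4, G=3, C=2 → A+T=9, G+C=5
Perfect-match Tm = 2(9) + 4(5) = 18 + 20 = 38°C
Mismatches (positions where the bases are not complementary): 3 (at positions 2, 3, 8)
Effective Tm = 38 − 3×4 = 38 − 12 = 26°C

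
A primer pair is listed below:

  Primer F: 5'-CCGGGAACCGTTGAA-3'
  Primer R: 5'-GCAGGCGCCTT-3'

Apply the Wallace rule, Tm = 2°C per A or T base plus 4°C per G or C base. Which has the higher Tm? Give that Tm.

Primer F: A+T=6, G+C=9 → Tm = 2(6)+4(9) = 48°C
Primer R: A+T=3, G+C=8 → Tm = 2(3)+4(8) = 38°C
48°C vs 38°C → primer F is higher.

Primer F, 48°C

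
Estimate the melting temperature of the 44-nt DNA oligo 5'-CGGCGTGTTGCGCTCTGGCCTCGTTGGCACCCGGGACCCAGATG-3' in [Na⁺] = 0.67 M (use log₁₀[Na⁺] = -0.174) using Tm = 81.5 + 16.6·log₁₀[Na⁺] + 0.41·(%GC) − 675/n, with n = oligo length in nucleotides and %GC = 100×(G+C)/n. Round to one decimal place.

Length n = 44. Scanning the sequence gives T=9, G=16, C=15, A=4.
G+C = 31, so %GC = 31/44 × 100 = 70.455%
Salt term: 16.6 × (-0.174) = -2.888
GC term: 0.41 × 70.455 = 28.887; length term: −675/44 = −15.341
Tm = 81.5 + (-2.888) + 28.887 − 15.341 = 92.158 → 92.2°C

92.2°C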